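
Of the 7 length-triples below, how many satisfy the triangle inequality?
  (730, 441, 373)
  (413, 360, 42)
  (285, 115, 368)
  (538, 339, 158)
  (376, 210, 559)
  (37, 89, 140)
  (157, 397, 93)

(373,441,730): 373+441 > 730 → valid
(42,360,413): 42+360 ≤ 413 → not valid
(115,285,368): 115+285 > 368 → valid
(158,339,538): 158+339 ≤ 538 → not valid
(210,376,559): 210+376 > 559 → valid
(37,89,140): 37+89 ≤ 140 → not valid
(93,157,397): 93+157 ≤ 397 → not valid
3 of the 7 triples form a triangle.

3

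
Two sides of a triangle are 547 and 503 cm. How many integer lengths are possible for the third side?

1005

The third side lies in the open interval (44, 1050).
Integers from 45 to 1049 inclusive: 1049 − 45 + 1 = 1005.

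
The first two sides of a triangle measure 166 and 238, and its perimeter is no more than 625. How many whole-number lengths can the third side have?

149

Triangle inequality: 72 < x < 404. Perimeter ≤ 625 gives x ≤ 625 − 166 − 238 = 221.
So 72 < x ≤ 221; integers 73 through 221: 149 values.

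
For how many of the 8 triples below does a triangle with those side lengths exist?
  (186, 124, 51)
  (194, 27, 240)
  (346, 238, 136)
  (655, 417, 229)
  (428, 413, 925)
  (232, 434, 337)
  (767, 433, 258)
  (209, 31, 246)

2

(51,124,186): 51+124 ≤ 186 → not valid
(27,194,240): 27+194 ≤ 240 → not valid
(136,238,346): 136+238 > 346 → valid
(229,417,655): 229+417 ≤ 655 → not valid
(413,428,925): 413+428 ≤ 925 → not valid
(232,337,434): 232+337 > 434 → valid
(258,433,767): 258+433 ≤ 767 → not valid
(31,209,246): 31+209 ≤ 246 → not valid
2 of the 8 triples form a triangle.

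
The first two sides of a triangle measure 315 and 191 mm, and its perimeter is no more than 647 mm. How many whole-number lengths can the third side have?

Triangle inequality: 124 < x < 506. Perimeter ≤ 647 gives x ≤ 647 − 315 − 191 = 141.
So 124 < x ≤ 141; integers 125 through 141: 17 values.

17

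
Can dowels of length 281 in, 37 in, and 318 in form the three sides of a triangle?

No

The two shorter sides sum to 318, exactly equal to the longest side 318.
That gives only a degenerate (flat) triangle — the inequality must be strict.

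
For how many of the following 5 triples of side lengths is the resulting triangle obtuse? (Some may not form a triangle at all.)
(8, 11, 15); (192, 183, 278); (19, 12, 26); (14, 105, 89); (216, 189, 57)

4

(8,11,15): 8²+11² = 185 < 225 = 15² → obtuse
(192,183,278): 183²+192² = 70353 < 77284 = 278² → obtuse
(19,12,26): 12²+19² = 505 < 676 = 26² → obtuse
(14,105,89): 14+89 ≤ 105, not a triangle
(216,189,57): 57²+189² = 38970 < 46656 = 216² → obtuse
4 of the 5 are obtuse.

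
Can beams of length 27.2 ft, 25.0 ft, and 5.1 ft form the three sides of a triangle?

The longest side is 27.2, and the other two sum to 30.1.
Since 30.1 > 27.2, the triangle inequality holds.

Yes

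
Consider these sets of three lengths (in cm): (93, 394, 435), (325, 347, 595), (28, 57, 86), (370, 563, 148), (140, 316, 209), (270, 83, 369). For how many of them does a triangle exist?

(93,394,435): 93+394 > 435 → valid
(325,347,595): 325+347 > 595 → valid
(28,57,86): 28+57 ≤ 86 → not valid
(148,370,563): 148+370 ≤ 563 → not valid
(140,209,316): 140+209 > 316 → valid
(83,270,369): 83+270 ≤ 369 → not valid
3 of the 6 triples form a triangle.

3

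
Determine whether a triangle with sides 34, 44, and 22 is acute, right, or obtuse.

Compare the square of the longest side to the sum of squares of the other two: 22² + 34² = 1640 < 1936 = 44².

obtuse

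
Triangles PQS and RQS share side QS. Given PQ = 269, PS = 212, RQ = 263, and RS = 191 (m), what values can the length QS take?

From triangle PQS: |269 − 212| < QS < 269 + 212, i.e. 57 < QS < 481.
From triangle RQS: 72 < QS < 454.
Both must hold, so QS lies in the intersection.

72 < QS < 454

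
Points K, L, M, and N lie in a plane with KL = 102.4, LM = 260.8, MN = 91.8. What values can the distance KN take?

The maximum is all hops collinear in one direction: 102.4 + 260.8 + 91.8 = 455.0.
The longest hop is 260.8; the others sum to 194.2. Folding the others back against it leaves at least 260.8 − 194.2 = 66.6.

66.6 ≤ KN ≤ 455.0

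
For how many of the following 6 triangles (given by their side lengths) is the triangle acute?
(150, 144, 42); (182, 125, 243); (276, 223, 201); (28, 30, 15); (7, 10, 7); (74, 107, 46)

(150,144,42): 42²+144² = 22500 = 150² → right
(182,125,243): 125²+182² = 48749 < 59049 = 243² → obtuse
(276,223,201): 201²+223² = 90130 > 76176 = 276² → acute
(28,30,15): 15²+28² = 1009 > 900 = 30² → acute
(7,10,7): 7²+7² = 98 < 100 = 10² → obtuse
(74,107,46): 46²+74² = 7592 < 11449 = 107² → obtuse
2 of the 6 are acute.

2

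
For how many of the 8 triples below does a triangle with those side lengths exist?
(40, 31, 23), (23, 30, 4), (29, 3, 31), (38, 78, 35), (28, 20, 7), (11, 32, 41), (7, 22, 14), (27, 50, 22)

(23,31,40): 23+31 > 40 → valid
(4,23,30): 4+23 ≤ 30 → not valid
(3,29,31): 3+29 > 31 → valid
(35,38,78): 35+38 ≤ 78 → not valid
(7,20,28): 7+20 ≤ 28 → not valid
(11,32,41): 11+32 > 41 → valid
(7,14,22): 7+14 ≤ 22 → not valid
(22,27,50): 22+27 ≤ 50 → not valid
3 of the 8 triples form a triangle.

3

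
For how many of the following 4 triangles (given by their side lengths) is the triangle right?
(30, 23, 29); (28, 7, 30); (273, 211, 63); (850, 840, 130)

1

(30,23,29): 23²+29² = 1370 > 900 = 30² → acute
(28,7,30): 7²+28² = 833 < 900 = 30² → obtuse
(273,211,63): 63²+211² = 48490 < 74529 = 273² → obtuse
(850,840,130): 130²+840² = 722500 = 850² → right
1 of the 4 is right.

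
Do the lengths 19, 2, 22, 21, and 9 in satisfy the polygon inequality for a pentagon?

A pentagon exists iff every side is shorter than the sum of the others — equivalently, the longest side is less than the sum of the rest.
Longest side 22 < 51 (sum of the remaining 4), so yes.

Yes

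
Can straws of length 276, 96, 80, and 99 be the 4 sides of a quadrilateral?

For a quadrilateral, each side must be shorter than the sum of the others.
Here the longest side is 276, but the remaining 3 sides sum to only 275.

No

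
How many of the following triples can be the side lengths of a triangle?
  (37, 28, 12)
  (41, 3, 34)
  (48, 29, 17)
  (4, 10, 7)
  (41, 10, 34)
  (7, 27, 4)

(12,28,37): 12+28 > 37 → valid
(3,34,41): 3+34 ≤ 41 → not valid
(17,29,48): 17+29 ≤ 48 → not valid
(4,7,10): 4+7 > 10 → valid
(10,34,41): 10+34 > 41 → valid
(4,7,27): 4+7 ≤ 27 → not valid
3 of the 6 triples form a triangle.

3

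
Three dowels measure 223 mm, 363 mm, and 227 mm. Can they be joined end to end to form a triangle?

The longest side is 363, and the other two sum to 450.
Since 450 > 363, the triangle inequality holds.

Yes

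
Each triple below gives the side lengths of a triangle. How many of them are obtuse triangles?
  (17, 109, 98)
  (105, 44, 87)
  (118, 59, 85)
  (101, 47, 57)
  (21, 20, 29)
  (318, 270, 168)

(17,109,98): 17²+98² = 9893 < 11881 = 109² → obtuse
(105,44,87): 44²+87² = 9505 < 11025 = 105² → obtuse
(118,59,85): 59²+85² = 10706 < 13924 = 118² → obtuse
(101,47,57): 47²+57² = 5458 < 10201 = 101² → obtuse
(21,20,29): 20²+21² = 841 = 29² → right
(318,270,168): 168²+270² = 101124 = 318² → right
4 of the 6 are obtuse.

4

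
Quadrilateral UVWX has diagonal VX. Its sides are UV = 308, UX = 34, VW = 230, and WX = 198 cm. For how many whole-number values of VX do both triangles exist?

67

From triangle UVX: 274 < VX < 342.
From triangle WVX: 32 < VX < 428.
Intersection: 274 < VX < 342, so integers 275 through 341: 67 values.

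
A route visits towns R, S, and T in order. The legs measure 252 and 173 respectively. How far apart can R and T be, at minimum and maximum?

79 ≤ RT ≤ 425

By the triangle inequality, |252 − 173| ≤ RT ≤ 252 + 173.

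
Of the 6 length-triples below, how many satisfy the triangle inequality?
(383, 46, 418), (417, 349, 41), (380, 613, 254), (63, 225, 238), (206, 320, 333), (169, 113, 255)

5

(46,383,418): 46+383 > 418 → valid
(41,349,417): 41+349 ≤ 417 → not valid
(254,380,613): 254+380 > 613 → valid
(63,225,238): 63+225 > 238 → valid
(206,320,333): 206+320 > 333 → valid
(113,169,255): 113+169 > 255 → valid
5 of the 6 triples form a triangle.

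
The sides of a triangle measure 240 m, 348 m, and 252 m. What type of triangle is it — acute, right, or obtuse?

right

Compare the square of the longest side to the sum of squares of the other two: 240² + 252² = 121104 = 348².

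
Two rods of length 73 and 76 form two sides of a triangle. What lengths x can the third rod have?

3 < x < 149

By the triangle inequality, x must be less than 73 + 76 = 149 and greater than |73 − 76| = 3.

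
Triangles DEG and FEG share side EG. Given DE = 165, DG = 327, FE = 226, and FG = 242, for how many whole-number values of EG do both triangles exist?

From triangle DEG: 162 < EG < 492.
From triangle FEG: 16 < EG < 468.
Intersection: 162 < EG < 468, so integers 163 through 467: 305 values.

305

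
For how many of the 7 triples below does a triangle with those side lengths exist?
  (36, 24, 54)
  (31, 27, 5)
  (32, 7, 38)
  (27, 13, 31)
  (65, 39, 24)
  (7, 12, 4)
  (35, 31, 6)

5

(24,36,54): 24+36 > 54 → valid
(5,27,31): 5+27 > 31 → valid
(7,32,38): 7+32 > 38 → valid
(13,27,31): 13+27 > 31 → valid
(24,39,65): 24+39 ≤ 65 → not valid
(4,7,12): 4+7 ≤ 12 → not valid
(6,31,35): 6+31 > 35 → valid
5 of the 7 triples form a triangle.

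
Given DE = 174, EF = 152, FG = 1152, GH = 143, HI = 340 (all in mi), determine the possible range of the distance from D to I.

343 ≤ DI ≤ 1961 mi

The maximum is all hops collinear in one direction: 174 + 152 + 1152 + 143 + 340 = 1961.
The longest hop is 1152; the others sum to 809. Folding the others back against it leaves at least 1152 − 809 = 343.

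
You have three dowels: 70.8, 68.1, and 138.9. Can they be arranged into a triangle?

The two shorter sides sum to 138.9, exactly equal to the longest side 138.9.
That gives only a degenerate (flat) triangle — the inequality must be strict.

No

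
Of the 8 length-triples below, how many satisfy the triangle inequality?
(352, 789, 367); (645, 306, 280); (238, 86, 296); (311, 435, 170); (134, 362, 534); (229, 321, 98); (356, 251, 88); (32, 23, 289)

3

(352,367,789): 352+367 ≤ 789 → not valid
(280,306,645): 280+306 ≤ 645 → not valid
(86,238,296): 86+238 > 296 → valid
(170,311,435): 170+311 > 435 → valid
(134,362,534): 134+362 ≤ 534 → not valid
(98,229,321): 98+229 > 321 → valid
(88,251,356): 88+251 ≤ 356 → not valid
(23,32,289): 23+32 ≤ 289 → not valid
3 of the 8 triples form a triangle.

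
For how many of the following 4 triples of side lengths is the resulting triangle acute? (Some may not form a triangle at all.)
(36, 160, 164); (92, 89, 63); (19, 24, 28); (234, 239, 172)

3

(36,160,164): 36²+160² = 26896 = 164² → right
(92,89,63): 63²+89² = 11890 > 8464 = 92² → acute
(19,24,28): 19²+24² = 937 > 784 = 28² → acute
(234,239,172): 172²+234² = 84340 > 57121 = 239² → acute
3 of the 4 are acute.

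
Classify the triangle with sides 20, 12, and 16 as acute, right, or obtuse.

Compare the square of the longest side to the sum of squares of the other two: 12² + 16² = 400 = 20².

right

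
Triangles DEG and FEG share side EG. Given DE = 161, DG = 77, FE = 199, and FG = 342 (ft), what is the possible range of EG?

From triangle DEG: |161 − 77| < EG < 161 + 77, i.e. 84 < EG < 238.
From triangle FEG: 143 < EG < 541.
Both must hold, so EG lies in the intersection.

143 < EG < 238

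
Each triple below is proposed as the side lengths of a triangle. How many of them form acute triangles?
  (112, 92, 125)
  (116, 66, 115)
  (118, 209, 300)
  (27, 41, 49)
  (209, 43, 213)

(112,92,125): 92²+112² = 21008 > 15625 = 125² → acute
(116,66,115): 66²+115² = 17581 > 13456 = 116² → acute
(118,209,300): 118²+209² = 57605 < 90000 = 300² → obtuse
(27,41,49): 27²+41² = 2410 > 2401 = 49² → acute
(209,43,213): 43²+209² = 45530 > 45369 = 213² → acute
4 of the 5 are acute.

4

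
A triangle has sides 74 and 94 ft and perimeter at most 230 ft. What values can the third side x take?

Triangle inequality alone gives 20 < x < 168.
The perimeter condition gives x ≤ 230 − 74 − 94 = 62.
Intersecting the two: 20 < x ≤ 62.

20 < x ≤ 62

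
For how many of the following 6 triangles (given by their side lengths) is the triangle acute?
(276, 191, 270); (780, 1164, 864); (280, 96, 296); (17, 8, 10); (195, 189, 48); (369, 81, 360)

1

(276,191,270): 191²+270² = 109381 > 76176 = 276² → acute
(780,1164,864): 780²+864² = 1354896 = 1164² → right
(280,96,296): 96²+280² = 87616 = 296² → right
(17,8,10): 8²+10² = 164 < 289 = 17² → obtuse
(195,189,48): 48²+189² = 38025 = 195² → right
(369,81,360): 81²+360² = 136161 = 369² → right
1 of the 6 is acute.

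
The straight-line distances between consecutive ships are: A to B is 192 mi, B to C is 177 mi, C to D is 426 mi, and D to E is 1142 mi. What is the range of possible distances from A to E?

The maximum is all hops collinear in one direction: 192 + 177 + 426 + 1142 = 1937.
The longest hop is 1142; the others sum to 795. Folding the others back against it leaves at least 1142 − 795 = 347.

347 ≤ AE ≤ 1937 mi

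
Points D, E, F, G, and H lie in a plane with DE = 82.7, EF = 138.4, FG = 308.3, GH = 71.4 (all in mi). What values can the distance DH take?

The maximum is all hops collinear in one direction: 82.7 + 138.4 + 308.3 + 71.4 = 600.8.
The longest hop is 308.3; the others sum to 292.5. Folding the others back against it leaves at least 308.3 − 292.5 = 15.8.

15.8 ≤ DH ≤ 600.8 mi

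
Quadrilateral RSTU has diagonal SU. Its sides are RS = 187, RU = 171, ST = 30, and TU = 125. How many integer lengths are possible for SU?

59

From triangle RSU: 16 < SU < 358.
From triangle TSU: 95 < SU < 155.
Intersection: 95 < SU < 155, so integers 96 through 154: 59 values.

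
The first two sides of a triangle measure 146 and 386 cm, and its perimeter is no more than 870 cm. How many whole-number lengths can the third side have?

Triangle inequality: 240 < x < 532. Perimeter ≤ 870 gives x ≤ 870 − 146 − 386 = 338.
So 240 < x ≤ 338; integers 241 through 338: 98 values.

98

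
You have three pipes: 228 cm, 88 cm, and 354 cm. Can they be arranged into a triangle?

The longest side is 354, but the other two sum to only 316.
316 < 354, so the triangle inequality fails.

No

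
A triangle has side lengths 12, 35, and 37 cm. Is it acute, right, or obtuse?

Compare the square of the longest side to the sum of squares of the other two: 12² + 35² = 1369 = 37².

right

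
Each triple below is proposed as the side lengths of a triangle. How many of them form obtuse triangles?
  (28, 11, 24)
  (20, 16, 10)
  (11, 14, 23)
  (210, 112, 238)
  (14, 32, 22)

(28,11,24): 11²+24² = 697 < 784 = 28² → obtuse
(20,16,10): 10²+16² = 356 < 400 = 20² → obtuse
(11,14,23): 11²+14² = 317 < 529 = 23² → obtuse
(210,112,238): 112²+210² = 56644 = 238² → right
(14,32,22): 14²+22² = 680 < 1024 = 32² → obtuse
4 of the 5 are obtuse.

4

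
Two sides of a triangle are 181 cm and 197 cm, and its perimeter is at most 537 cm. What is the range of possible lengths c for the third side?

Triangle inequality alone gives 16 < c < 378.
The perimeter condition gives c ≤ 537 − 181 − 197 = 159.
Intersecting the two: 16 < c ≤ 159.

16 < c ≤ 159 cm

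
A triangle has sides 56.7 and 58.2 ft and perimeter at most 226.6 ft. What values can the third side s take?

1.5 < s ≤ 111.7 ft

Triangle inequality alone gives 1.5 < s < 114.9.
The perimeter condition gives s ≤ 226.6 − 56.7 − 58.2 = 111.7.
Intersecting the two: 1.5 < s ≤ 111.7.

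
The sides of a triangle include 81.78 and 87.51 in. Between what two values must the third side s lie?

5.73 < s < 169.29 (in)

By the triangle inequality, s must be less than 81.78 + 87.51 = 169.29 and greater than |81.78 − 87.51| = 5.73.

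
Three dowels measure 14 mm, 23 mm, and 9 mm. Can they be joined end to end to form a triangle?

The two shorter sides sum to 23, exactly equal to the longest side 23.
That gives only a degenerate (flat) triangle — the inequality must be strict.

No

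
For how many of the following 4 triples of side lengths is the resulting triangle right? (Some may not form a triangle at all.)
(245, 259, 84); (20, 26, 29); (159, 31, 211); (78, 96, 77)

(245,259,84): 84²+245² = 67081 = 259² → right
(20,26,29): 20²+26² = 1076 > 841 = 29² → acute
(159,31,211): 31+159 ≤ 211, not a triangle
(78,96,77): 77²+78² = 12013 > 9216 = 96² → acute
1 of the 4 is right.

1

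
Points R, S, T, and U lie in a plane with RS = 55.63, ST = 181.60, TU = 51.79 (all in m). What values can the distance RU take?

The maximum is all hops collinear in one direction: 55.63 + 181.60 + 51.79 = 289.02.
The longest hop is 181.60; the others sum to 107.42. Folding the others back against it leaves at least 181.60 − 107.42 = 74.18.

74.18 ≤ RU ≤ 289.02 m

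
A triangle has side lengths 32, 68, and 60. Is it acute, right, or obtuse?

right

Compare the square of the longest side to the sum of squares of the other two: 32² + 60² = 4624 = 68².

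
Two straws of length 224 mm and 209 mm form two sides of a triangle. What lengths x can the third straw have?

15 < x < 433 (mm)

By the triangle inequality, x must be less than 224 + 209 = 433 and greater than |224 − 209| = 15.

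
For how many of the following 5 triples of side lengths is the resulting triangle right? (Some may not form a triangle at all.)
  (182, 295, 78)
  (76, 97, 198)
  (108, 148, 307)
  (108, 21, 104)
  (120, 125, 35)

(182,295,78): 78+182 ≤ 295, not a triangle
(76,97,198): 76+97 ≤ 198, not a triangle
(108,148,307): 108+148 ≤ 307, not a triangle
(108,21,104): 21²+104² = 11257 < 11664 = 108² → obtuse
(120,125,35): 35²+120² = 15625 = 125² → right
1 of the 5 is right.

1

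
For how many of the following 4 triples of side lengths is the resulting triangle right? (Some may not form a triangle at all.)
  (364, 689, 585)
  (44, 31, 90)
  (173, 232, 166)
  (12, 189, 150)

(364,689,585): 364²+585² = 474721 = 689² → right
(44,31,90): 31+44 ≤ 90, not a triangle
(173,232,166): 166²+173² = 57485 > 53824 = 232² → acute
(12,189,150): 12+150 ≤ 189, not a triangle
1 of the 4 is right.

1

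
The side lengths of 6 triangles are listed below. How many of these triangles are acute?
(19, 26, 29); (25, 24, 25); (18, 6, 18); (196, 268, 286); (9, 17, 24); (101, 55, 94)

5

(19,26,29): 19²+26² = 1037 > 841 = 29² → acute
(25,24,25): 24²+25² = 1201 > 625 = 25² → acute
(18,6,18): 6²+18² = 360 > 324 = 18² → acute
(196,268,286): 196²+268² = 110240 > 81796 = 286² → acute
(9,17,24): 9²+17² = 370 < 576 = 24² → obtuse
(101,55,94): 55²+94² = 11861 > 10201 = 101² → acute
5 of the 6 are acute.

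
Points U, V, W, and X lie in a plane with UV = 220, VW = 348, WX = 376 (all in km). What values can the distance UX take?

The maximum is all hops collinear in one direction: 220 + 348 + 376 = 944.
The longest hop is 376; the others sum to 568. Since 376 ≤ 568, the path can fold back on itself completely, so the minimum distance is 0.

0 ≤ UX ≤ 944 km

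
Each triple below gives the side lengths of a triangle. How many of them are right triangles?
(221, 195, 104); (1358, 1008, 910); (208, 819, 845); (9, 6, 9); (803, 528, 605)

(221,195,104): 104²+195² = 48841 = 221² → right
(1358,1008,910): 910²+1008² = 1844164 = 1358² → right
(208,819,845): 208²+819² = 714025 = 845² → right
(9,6,9): 6²+9² = 117 > 81 = 9² → acute
(803,528,605): 528²+605² = 644809 = 803² → right
4 of the 5 are right.

4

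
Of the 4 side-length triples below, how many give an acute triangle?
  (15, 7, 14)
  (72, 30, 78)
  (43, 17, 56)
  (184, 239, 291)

2

(15,7,14): 7²+14² = 245 > 225 = 15² → acute
(72,30,78): 30²+72² = 6084 = 78² → right
(43,17,56): 17²+43² = 2138 < 3136 = 56² → obtuse
(184,239,291): 184²+239² = 90977 > 84681 = 291² → acute
2 of the 4 are acute.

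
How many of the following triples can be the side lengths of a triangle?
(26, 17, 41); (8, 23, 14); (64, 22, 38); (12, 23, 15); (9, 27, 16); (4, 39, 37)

3

(17,26,41): 17+26 > 41 → valid
(8,14,23): 8+14 ≤ 23 → not valid
(22,38,64): 22+38 ≤ 64 → not valid
(12,15,23): 12+15 > 23 → valid
(9,16,27): 9+16 ≤ 27 → not valid
(4,37,39): 4+37 > 39 → valid
3 of the 6 triples form a triangle.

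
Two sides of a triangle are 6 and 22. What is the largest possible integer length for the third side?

27

The third side must be strictly less than 6 + 22 = 28.
The largest integer below 28 is 27.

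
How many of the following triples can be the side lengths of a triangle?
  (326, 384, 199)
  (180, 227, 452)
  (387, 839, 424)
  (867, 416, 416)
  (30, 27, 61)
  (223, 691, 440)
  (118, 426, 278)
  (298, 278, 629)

1

(199,326,384): 199+326 > 384 → valid
(180,227,452): 180+227 ≤ 452 → not valid
(387,424,839): 387+424 ≤ 839 → not valid
(416,416,867): 416+416 ≤ 867 → not valid
(27,30,61): 27+30 ≤ 61 → not valid
(223,440,691): 223+440 ≤ 691 → not valid
(118,278,426): 118+278 ≤ 426 → not valid
(278,298,629): 278+298 ≤ 629 → not valid
1 of the 8 triples forms a triangle.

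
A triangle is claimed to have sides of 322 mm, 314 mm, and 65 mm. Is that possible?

The longest side is 322, and the other two sum to 379.
Since 379 > 322, the triangle inequality holds.

Yes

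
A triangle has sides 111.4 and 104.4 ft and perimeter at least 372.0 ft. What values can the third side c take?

Triangle inequality alone gives 7.0 < c < 215.8.
The perimeter condition gives c ≥ 372.0 − 111.4 − 104.4 = 156.2.
Intersecting the two: 156.2 ≤ c < 215.8.

156.2 ≤ c < 215.8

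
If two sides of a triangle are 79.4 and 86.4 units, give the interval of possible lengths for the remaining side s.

7.0 < s < 165.8

By the triangle inequality, s must be less than 79.4 + 86.4 = 165.8 and greater than |79.4 − 86.4| = 7.0.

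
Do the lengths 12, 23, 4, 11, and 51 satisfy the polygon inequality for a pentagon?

No

For a pentagon, each side must be shorter than the sum of the others.
Here the longest side is 51, but the remaining 4 sides sum to only 50.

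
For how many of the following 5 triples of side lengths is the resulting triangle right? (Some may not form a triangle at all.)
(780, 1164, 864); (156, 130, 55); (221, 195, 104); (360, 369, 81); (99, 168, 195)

(780,1164,864): 780²+864² = 1354896 = 1164² → right
(156,130,55): 55²+130² = 19925 < 24336 = 156² → obtuse
(221,195,104): 104²+195² = 48841 = 221² → right
(360,369,81): 81²+360² = 136161 = 369² → right
(99,168,195): 99²+168² = 38025 = 195² → right
4 of the 5 are right.

4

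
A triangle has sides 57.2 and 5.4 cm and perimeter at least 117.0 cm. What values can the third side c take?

54.4 ≤ c < 62.6

Triangle inequality alone gives 51.8 < c < 62.6.
The perimeter condition gives c ≥ 117.0 − 57.2 − 5.4 = 54.4.
Intersecting the two: 54.4 ≤ c < 62.6.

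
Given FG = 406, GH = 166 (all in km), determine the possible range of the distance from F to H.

By the triangle inequality, |406 − 166| ≤ FH ≤ 406 + 166.

240 ≤ FH ≤ 572 km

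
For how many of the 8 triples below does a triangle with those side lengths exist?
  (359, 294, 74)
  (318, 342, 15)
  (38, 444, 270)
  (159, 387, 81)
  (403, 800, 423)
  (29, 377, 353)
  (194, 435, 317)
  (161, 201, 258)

(74,294,359): 74+294 > 359 → valid
(15,318,342): 15+318 ≤ 342 → not valid
(38,270,444): 38+270 ≤ 444 → not valid
(81,159,387): 81+159 ≤ 387 → not valid
(403,423,800): 403+423 > 800 → valid
(29,353,377): 29+353 > 377 → valid
(194,317,435): 194+317 > 435 → valid
(161,201,258): 161+201 > 258 → valid
5 of the 8 triples form a triangle.

5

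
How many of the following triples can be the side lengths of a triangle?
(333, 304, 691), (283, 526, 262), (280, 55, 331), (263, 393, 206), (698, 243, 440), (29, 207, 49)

(304,333,691): 304+333 ≤ 691 → not valid
(262,283,526): 262+283 > 526 → valid
(55,280,331): 55+280 > 331 → valid
(206,263,393): 206+263 > 393 → valid
(243,440,698): 243+440 ≤ 698 → not valid
(29,49,207): 29+49 ≤ 207 → not valid
3 of the 6 triples form a triangle.

3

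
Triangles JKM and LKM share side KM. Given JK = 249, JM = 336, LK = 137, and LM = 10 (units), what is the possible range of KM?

From triangle JKM: |249 − 336| < KM < 249 + 336, i.e. 87 < KM < 585.
From triangle LKM: 127 < KM < 147.
Both must hold, so KM lies in the intersection.

127 < KM < 147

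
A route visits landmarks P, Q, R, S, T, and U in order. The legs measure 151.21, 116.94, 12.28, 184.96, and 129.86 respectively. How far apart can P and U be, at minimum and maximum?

The maximum is all hops collinear in one direction: 151.21 + 116.94 + 12.28 + 184.96 + 129.86 = 595.25.
The longest hop is 184.96; the others sum to 410.29. Since 184.96 ≤ 410.29, the path can fold back on itself completely, so the minimum distance is 0.

0 ≤ PU ≤ 595.25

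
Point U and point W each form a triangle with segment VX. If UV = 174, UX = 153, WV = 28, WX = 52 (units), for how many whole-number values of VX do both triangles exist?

55

From triangle UVX: 21 < VX < 327.
From triangle WVX: 24 < VX < 80.
Intersection: 24 < VX < 80, so integers 25 through 79: 55 values.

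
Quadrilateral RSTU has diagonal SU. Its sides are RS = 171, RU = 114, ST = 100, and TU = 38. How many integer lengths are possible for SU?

75

From triangle RSU: 57 < SU < 285.
From triangle TSU: 62 < SU < 138.
Intersection: 62 < SU < 138, so integers 63 through 137: 75 values.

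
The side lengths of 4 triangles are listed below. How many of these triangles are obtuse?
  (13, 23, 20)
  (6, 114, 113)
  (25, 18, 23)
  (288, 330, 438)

(13,23,20): 13²+20² = 569 > 529 = 23² → acute
(6,114,113): 6²+113² = 12805 < 12996 = 114² → obtuse
(25,18,23): 18²+23² = 853 > 625 = 25² → acute
(288,330,438): 288²+330² = 191844 = 438² → right
1 of the 4 is obtuse.

1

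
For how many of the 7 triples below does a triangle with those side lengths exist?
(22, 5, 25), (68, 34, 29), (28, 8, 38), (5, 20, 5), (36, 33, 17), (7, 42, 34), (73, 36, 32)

2

(5,22,25): 5+22 > 25 → valid
(29,34,68): 29+34 ≤ 68 → not valid
(8,28,38): 8+28 ≤ 38 → not valid
(5,5,20): 5+5 ≤ 20 → not valid
(17,33,36): 17+33 > 36 → valid
(7,34,42): 7+34 ≤ 42 → not valid
(32,36,73): 32+36 ≤ 73 → not valid
2 of the 7 triples form a triangle.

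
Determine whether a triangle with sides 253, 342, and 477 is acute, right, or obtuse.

Compare the square of the longest side to the sum of squares of the other two: 253² + 342² = 180973 < 227529 = 477².

obtuse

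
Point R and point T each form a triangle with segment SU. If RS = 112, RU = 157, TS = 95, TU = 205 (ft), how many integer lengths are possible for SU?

From triangle RSU: 45 < SU < 269.
From triangle TSU: 110 < SU < 300.
Intersection: 110 < SU < 269, so integers 111 through 268: 158 values.

158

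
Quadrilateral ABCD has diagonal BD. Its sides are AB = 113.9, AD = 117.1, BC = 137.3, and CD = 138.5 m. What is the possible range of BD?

From triangle ABD: |113.9 − 117.1| < BD < 113.9 + 117.1, i.e. 3.2 < BD < 231.0.
From triangle CBD: 1.2 < BD < 275.8.
Both must hold, so BD lies in the intersection.

3.2 < BD < 231.0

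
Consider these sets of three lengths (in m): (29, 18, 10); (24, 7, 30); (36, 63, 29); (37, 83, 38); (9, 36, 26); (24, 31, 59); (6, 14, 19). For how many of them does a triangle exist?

3

(10,18,29): 10+18 ≤ 29 → not valid
(7,24,30): 7+24 > 30 → valid
(29,36,63): 29+36 > 63 → valid
(37,38,83): 37+38 ≤ 83 → not valid
(9,26,36): 9+26 ≤ 36 → not valid
(24,31,59): 24+31 ≤ 59 → not valid
(6,14,19): 6+14 > 19 → valid
3 of the 7 triples form a triangle.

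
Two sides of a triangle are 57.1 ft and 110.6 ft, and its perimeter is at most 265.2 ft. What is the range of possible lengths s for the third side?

53.5 < s ≤ 97.5

Triangle inequality alone gives 53.5 < s < 167.7.
The perimeter condition gives s ≤ 265.2 − 57.1 − 110.6 = 97.5.
Intersecting the two: 53.5 < s ≤ 97.5.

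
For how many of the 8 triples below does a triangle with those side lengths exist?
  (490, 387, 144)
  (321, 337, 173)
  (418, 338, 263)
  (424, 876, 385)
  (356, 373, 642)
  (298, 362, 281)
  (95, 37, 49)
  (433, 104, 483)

(144,387,490): 144+387 > 490 → valid
(173,321,337): 173+321 > 337 → valid
(263,338,418): 263+338 > 418 → valid
(385,424,876): 385+424 ≤ 876 → not valid
(356,373,642): 356+373 > 642 → valid
(281,298,362): 281+298 > 362 → valid
(37,49,95): 37+49 ≤ 95 → not valid
(104,433,483): 104+433 > 483 → valid
6 of the 8 triples form a triangle.

6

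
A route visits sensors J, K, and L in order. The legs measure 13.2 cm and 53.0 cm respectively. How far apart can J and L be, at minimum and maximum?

By the triangle inequality, |13.2 − 53.0| ≤ JL ≤ 13.2 + 53.0.

39.8 ≤ JL ≤ 66.2 cm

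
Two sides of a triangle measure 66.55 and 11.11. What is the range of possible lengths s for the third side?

By the triangle inequality, s must be less than 66.55 + 11.11 = 77.66 and greater than |66.55 − 11.11| = 55.44.

55.44 < s < 77.66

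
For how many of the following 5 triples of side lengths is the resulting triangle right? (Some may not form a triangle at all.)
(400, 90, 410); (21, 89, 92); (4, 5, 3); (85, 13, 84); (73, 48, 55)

(400,90,410): 90²+400² = 168100 = 410² → right
(21,89,92): 21²+89² = 8362 < 8464 = 92² → obtuse
(4,5,3): 3²+4² = 25 = 5² → right
(85,13,84): 13²+84² = 7225 = 85² → right
(73,48,55): 48²+55² = 5329 = 73² → right
4 of the 5 are right.

4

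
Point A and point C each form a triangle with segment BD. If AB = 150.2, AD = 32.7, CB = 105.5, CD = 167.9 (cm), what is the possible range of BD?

117.5 < BD < 182.9

From triangle ABD: |150.2 − 32.7| < BD < 150.2 + 32.7, i.e. 117.5 < BD < 182.9.
From triangle CBD: 62.4 < BD < 273.4.
Both must hold, so BD lies in the intersection.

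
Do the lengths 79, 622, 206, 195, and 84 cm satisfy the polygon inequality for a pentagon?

For a pentagon, each side must be shorter than the sum of the others.
Here the longest side is 622, but the remaining 4 sides sum to only 564.

No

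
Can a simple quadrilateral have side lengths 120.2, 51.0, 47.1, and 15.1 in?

For a quadrilateral, each side must be shorter than the sum of the others.
Here the longest side is 120.2, but the remaining 3 sides sum to only 113.2.

No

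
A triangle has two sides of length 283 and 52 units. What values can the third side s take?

By the triangle inequality, s must be less than 283 + 52 = 335 and greater than |283 − 52| = 231.

231 < s < 335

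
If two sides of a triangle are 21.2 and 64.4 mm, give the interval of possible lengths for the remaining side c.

43.2 < c < 85.6 (mm)

By the triangle inequality, c must be less than 21.2 + 64.4 = 85.6 and greater than |21.2 − 64.4| = 43.2.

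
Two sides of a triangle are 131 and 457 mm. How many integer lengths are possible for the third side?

The third side lies in the open interval (326, 588).
Integers from 327 to 587 inclusive: 587 − 327 + 1 = 261.

261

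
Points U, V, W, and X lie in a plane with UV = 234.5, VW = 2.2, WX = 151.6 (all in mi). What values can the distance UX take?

80.7 ≤ UX ≤ 388.3 mi

The maximum is all hops collinear in one direction: 234.5 + 2.2 + 151.6 = 388.3.
The longest hop is 234.5; the others sum to 153.8. Folding the others back against it leaves at least 234.5 − 153.8 = 80.7.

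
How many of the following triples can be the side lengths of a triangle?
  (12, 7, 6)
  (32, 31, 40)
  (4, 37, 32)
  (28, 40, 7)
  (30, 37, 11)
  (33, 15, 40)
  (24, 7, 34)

4

(6,7,12): 6+7 > 12 → valid
(31,32,40): 31+32 > 40 → valid
(4,32,37): 4+32 ≤ 37 → not valid
(7,28,40): 7+28 ≤ 40 → not valid
(11,30,37): 11+30 > 37 → valid
(15,33,40): 15+33 > 40 → valid
(7,24,34): 7+24 ≤ 34 → not valid
4 of the 7 triples form a triangle.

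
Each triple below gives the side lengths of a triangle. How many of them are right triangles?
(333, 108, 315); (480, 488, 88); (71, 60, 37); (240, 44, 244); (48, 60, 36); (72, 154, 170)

5

(333,108,315): 108²+315² = 110889 = 333² → right
(480,488,88): 88²+480² = 238144 = 488² → right
(71,60,37): 37²+60² = 4969 < 5041 = 71² → obtuse
(240,44,244): 44²+240² = 59536 = 244² → right
(48,60,36): 36²+48² = 3600 = 60² → right
(72,154,170): 72²+154² = 28900 = 170² → right
5 of the 6 are right.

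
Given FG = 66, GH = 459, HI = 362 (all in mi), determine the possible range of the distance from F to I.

The maximum is all hops collinear in one direction: 66 + 459 + 362 = 887.
The longest hop is 459; the others sum to 428. Folding the others back against it leaves at least 459 − 428 = 31.

31 ≤ FI ≤ 887 mi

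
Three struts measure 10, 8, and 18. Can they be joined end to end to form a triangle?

No

The two shorter sides sum to 18, exactly equal to the longest side 18.
That gives only a degenerate (flat) triangle — the inequality must be strict.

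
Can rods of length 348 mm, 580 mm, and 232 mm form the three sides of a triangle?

The two shorter sides sum to 580, exactly equal to the longest side 580.
That gives only a degenerate (flat) triangle — the inequality must be strict.

No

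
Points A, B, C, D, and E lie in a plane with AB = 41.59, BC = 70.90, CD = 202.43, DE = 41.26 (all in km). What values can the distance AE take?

48.68 ≤ AE ≤ 356.18 km

The maximum is all hops collinear in one direction: 41.59 + 70.90 + 202.43 + 41.26 = 356.18.
The longest hop is 202.43; the others sum to 153.75. Folding the others back against it leaves at least 202.43 − 153.75 = 48.68.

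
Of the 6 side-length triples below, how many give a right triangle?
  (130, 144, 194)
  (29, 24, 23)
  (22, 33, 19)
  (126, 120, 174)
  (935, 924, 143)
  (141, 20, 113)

(130,144,194): 130²+144² = 37636 = 194² → right
(29,24,23): 23²+24² = 1105 > 841 = 29² → acute
(22,33,19): 19²+22² = 845 < 1089 = 33² → obtuse
(126,120,174): 120²+126² = 30276 = 174² → right
(935,924,143): 143²+924² = 874225 = 935² → right
(141,20,113): 20+113 ≤ 141, not a triangle
3 of the 6 are right.

3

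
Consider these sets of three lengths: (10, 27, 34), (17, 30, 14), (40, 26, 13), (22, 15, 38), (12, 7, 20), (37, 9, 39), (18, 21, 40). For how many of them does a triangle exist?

3

(10,27,34): 10+27 > 34 → valid
(14,17,30): 14+17 > 30 → valid
(13,26,40): 13+26 ≤ 40 → not valid
(15,22,38): 15+22 ≤ 38 → not valid
(7,12,20): 7+12 ≤ 20 → not valid
(9,37,39): 9+37 > 39 → valid
(18,21,40): 18+21 ≤ 40 → not valid
3 of the 7 triples form a triangle.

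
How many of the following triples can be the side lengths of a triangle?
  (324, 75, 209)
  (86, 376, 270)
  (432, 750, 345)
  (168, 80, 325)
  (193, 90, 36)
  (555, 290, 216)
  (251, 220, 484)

1

(75,209,324): 75+209 ≤ 324 → not valid
(86,270,376): 86+270 ≤ 376 → not valid
(345,432,750): 345+432 > 750 → valid
(80,168,325): 80+168 ≤ 325 → not valid
(36,90,193): 36+90 ≤ 193 → not valid
(216,290,555): 216+290 ≤ 555 → not valid
(220,251,484): 220+251 ≤ 484 → not valid
1 of the 7 triples forms a triangle.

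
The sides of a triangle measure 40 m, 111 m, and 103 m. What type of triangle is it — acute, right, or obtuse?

obtuse

Compare the square of the longest side to the sum of squares of the other two: 40² + 103² = 12209 < 12321 = 111².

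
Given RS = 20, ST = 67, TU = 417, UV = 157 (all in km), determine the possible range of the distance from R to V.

173 ≤ RV ≤ 661 km

The maximum is all hops collinear in one direction: 20 + 67 + 417 + 157 = 661.
The longest hop is 417; the others sum to 244. Folding the others back against it leaves at least 417 − 244 = 173.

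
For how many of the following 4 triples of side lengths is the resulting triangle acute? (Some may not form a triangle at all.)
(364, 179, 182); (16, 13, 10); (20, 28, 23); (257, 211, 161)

3

(364,179,182): 179+182 ≤ 364, not a triangle
(16,13,10): 10²+13² = 269 > 256 = 16² → acute
(20,28,23): 20²+23² = 929 > 784 = 28² → acute
(257,211,161): 161²+211² = 70442 > 66049 = 257² → acute
3 of the 4 are acute.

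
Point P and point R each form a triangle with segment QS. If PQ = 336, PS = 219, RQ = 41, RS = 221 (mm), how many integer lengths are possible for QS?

81

From triangle PQS: 117 < QS < 555.
From triangle RQS: 180 < QS < 262.
Intersection: 180 < QS < 262, so integers 181 through 261: 81 values.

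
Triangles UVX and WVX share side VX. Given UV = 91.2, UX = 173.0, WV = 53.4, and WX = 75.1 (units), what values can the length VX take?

81.8 < VX < 128.5

From triangle UVX: |91.2 − 173.0| < VX < 91.2 + 173.0, i.e. 81.8 < VX < 264.2.
From triangle WVX: 21.7 < VX < 128.5.
Both must hold, so VX lies in the intersection.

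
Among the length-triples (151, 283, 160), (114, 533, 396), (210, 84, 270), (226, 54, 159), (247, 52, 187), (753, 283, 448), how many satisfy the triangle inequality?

(151,160,283): 151+160 > 283 → valid
(114,396,533): 114+396 ≤ 533 → not valid
(84,210,270): 84+210 > 270 → valid
(54,159,226): 54+159 ≤ 226 → not valid
(52,187,247): 52+187 ≤ 247 → not valid
(283,448,753): 283+448 ≤ 753 → not valid
2 of the 6 triples form a triangle.

2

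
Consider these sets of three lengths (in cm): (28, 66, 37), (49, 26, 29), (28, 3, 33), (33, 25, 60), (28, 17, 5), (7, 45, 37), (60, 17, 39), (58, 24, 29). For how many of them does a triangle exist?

1

(28,37,66): 28+37 ≤ 66 → not valid
(26,29,49): 26+29 > 49 → valid
(3,28,33): 3+28 ≤ 33 → not valid
(25,33,60): 25+33 ≤ 60 → not valid
(5,17,28): 5+17 ≤ 28 → not valid
(7,37,45): 7+37 ≤ 45 → not valid
(17,39,60): 17+39 ≤ 60 → not valid
(24,29,58): 24+29 ≤ 58 → not valid
1 of the 8 triples forms a triangle.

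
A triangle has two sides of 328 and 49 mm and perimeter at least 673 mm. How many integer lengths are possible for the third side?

81

Triangle inequality: 279 < x < 377. Perimeter ≥ 673 gives x ≥ 673 − 328 − 49 = 296.
So 296 ≤ x < 377; integers 296 through 376: 81 values.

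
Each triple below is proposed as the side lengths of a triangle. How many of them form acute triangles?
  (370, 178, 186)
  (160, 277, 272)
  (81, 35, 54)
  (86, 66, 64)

2

(370,178,186): 178+186 ≤ 370, not a triangle
(160,277,272): 160²+272² = 99584 > 76729 = 277² → acute
(81,35,54): 35²+54² = 4141 < 6561 = 81² → obtuse
(86,66,64): 64²+66² = 8452 > 7396 = 86² → acute
2 of the 4 are acute.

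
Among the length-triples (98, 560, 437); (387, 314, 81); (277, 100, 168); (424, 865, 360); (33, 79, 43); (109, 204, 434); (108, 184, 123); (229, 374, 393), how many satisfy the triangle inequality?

(98,437,560): 98+437 ≤ 560 → not valid
(81,314,387): 81+314 > 387 → valid
(100,168,277): 100+168 ≤ 277 → not valid
(360,424,865): 360+424 ≤ 865 → not valid
(33,43,79): 33+43 ≤ 79 → not valid
(109,204,434): 109+204 ≤ 434 → not valid
(108,123,184): 108+123 > 184 → valid
(229,374,393): 229+374 > 393 → valid
3 of the 8 triples form a triangle.

3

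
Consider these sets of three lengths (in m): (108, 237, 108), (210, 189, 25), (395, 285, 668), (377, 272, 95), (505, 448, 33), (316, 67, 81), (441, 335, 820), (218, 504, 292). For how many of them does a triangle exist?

(108,108,237): 108+108 ≤ 237 → not valid
(25,189,210): 25+189 > 210 → valid
(285,395,668): 285+395 > 668 → valid
(95,272,377): 95+272 ≤ 377 → not valid
(33,448,505): 33+448 ≤ 505 → not valid
(67,81,316): 67+81 ≤ 316 → not valid
(335,441,820): 335+441 ≤ 820 → not valid
(218,292,504): 218+292 > 504 → valid
3 of the 8 triples form a triangle.

3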